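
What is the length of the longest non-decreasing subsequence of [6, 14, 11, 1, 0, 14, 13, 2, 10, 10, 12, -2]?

Let dp[i] be the longest non-decreasing subsequence ending at position i. Then dp = [1, 2, 2, 1, 1, 3, 3, 2, 3, 4, 5, 1].
The maximum is 5; one witness is 1, 2, 10, 10, 12 at positions 4,8,9,10,11.

5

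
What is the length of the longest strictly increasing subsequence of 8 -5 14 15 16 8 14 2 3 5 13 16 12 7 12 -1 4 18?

7

Scanning left to right, the best length ending at each element is: 8→1, -5→1, 14→2, 15→3, 16→4, 8→2, 14→3, 2→2, 3→3, 5→4, 13→5, 16→6, 12→5, 7→5, 12→6, -1→2, 4→4, 18→7.
So the longest increasing subsequence has length 7, e.g. -5, 2, 3, 5, 13, 16, 18.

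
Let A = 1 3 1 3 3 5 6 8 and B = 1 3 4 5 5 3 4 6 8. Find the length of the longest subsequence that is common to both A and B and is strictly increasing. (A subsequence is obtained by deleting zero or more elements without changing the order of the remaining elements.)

A longest common strictly increasing subsequence is 1, 3, 5, 6, 8 (length 5); it appears in order in both A and B, and no longer such subsequence exists.

5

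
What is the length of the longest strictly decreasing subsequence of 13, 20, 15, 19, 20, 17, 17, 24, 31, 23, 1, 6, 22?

4

One longest decreasing subsequence is 20, 19, 17, 1 (positions 2,4,6,11), of length 4; no longer one exists.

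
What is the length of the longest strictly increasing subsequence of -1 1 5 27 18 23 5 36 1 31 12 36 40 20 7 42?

One longest increasing subsequence is -1, 1, 5, 18, 23, 31, 36, 40, 42 (positions 1,2,3,5,6,10,12,13,16), of length 9; no longer one exists.

9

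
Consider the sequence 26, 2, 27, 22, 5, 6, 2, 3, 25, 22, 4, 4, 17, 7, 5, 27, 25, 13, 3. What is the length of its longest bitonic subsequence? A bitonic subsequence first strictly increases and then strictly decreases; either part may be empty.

One longest bitonic subsequence is 2, 5, 6, 25, 22, 17, 7, 5, 3 (positions 2,5,6,9,10,13,14,15,19): it rises to 25 then falls. Length 9 is optimal.

9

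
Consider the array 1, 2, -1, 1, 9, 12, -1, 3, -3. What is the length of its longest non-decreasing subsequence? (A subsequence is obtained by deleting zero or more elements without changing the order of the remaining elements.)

4

Scanning left to right, the best length ending at each element is: 1→1, 2→2, -1→1, 1→2, 9→3, 12→4, -1→2, 3→3, -3→1.
So the longest non-decreasing subsequence has length 4, e.g. 1, 2, 9, 12.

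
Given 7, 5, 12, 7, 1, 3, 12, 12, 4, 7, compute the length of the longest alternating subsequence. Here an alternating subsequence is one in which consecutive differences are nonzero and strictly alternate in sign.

7

Track the best alternating length ending on an up-step vs a down-step at each position: up/down = 1/1, 1/2, 3/1, 3/4, 1/4, 5/4, 5/1, 5/1, 5/6, 7/6.
The maximum over both is 7; one such subsequence is 7, 5, 12, 7, 12, 4, 7.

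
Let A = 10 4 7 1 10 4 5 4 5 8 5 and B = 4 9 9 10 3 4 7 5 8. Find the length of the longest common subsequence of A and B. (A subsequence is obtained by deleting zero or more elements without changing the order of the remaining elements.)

5

A longest common subsequence is 10, 4, 7, 5, 8 (length 5); the LCS DP confirms no longer common subsequence exists.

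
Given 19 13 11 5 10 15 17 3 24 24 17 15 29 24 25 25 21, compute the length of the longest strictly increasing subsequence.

6

Let dp[i] be the longest increasing subsequence ending at position i. Then dp = [1, 1, 1, 1, 2, 3, 4, 1, 5, 5, 4, 3, 6, 5, 6, 6, 5].
The maximum is 6; one witness is 5, 10, 15, 17, 24, 29 at positions 4,5,6,7,9,13.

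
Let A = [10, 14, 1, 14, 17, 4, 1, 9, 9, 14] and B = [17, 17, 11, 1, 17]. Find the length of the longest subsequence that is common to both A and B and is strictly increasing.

A longest common strictly increasing subsequence is 1, 17 (length 2); it appears in order in both A and B, and no longer such subsequence exists.

2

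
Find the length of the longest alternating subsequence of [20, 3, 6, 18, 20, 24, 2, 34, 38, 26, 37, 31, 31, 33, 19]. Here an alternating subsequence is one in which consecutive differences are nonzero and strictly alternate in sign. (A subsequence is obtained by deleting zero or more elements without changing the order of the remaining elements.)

Track the best alternating length ending on an up-step vs a down-step at each position: up/down = 1/1, 1/2, 3/2, 3/2, 3/1, 3/1, 1/4, 5/1, 5/1, 5/6, 7/6, 7/8, 7/8, 9/8, 5/10.
The maximum over both is 10; one such subsequence is 20, 3, 6, 2, 34, 26, 37, 31, 33, 19.

10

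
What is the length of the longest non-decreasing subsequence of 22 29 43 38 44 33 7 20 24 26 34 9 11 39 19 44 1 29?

Let dp[i] be the longest non-decreasing subsequence ending at position i. Then dp = [1, 2, 3, 3, 4, 3, 1, 2, 3, 4, 5, 2, 3, 6, 4, 7, 1, 5].
The maximum is 7; one witness is 7, 20, 24, 26, 34, 39, 44 at positions 7,8,9,10,11,14,16.

7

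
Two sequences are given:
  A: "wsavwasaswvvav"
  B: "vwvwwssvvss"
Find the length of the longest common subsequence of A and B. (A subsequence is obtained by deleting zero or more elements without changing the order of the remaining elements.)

7

Backtracking the LCS table gives one alignment: w (A1,B2) → v (A4,B3) → w (A5,B5) → s (A7,B6) → s (A9,B7) → v (A11,B8) → v (A12,B9).
So the longest common subsequence has length 7.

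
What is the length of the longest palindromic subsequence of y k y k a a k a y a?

One longest palindromic subsequence is ykaaky (positions 3,4,5,6,7,9); it reads the same forward and backward, and the interval DP gives dp[1][10] = 6.

6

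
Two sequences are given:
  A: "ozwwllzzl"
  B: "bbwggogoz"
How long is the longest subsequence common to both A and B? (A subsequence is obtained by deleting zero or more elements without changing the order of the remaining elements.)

Backtracking the LCS table gives one alignment: o (A1,B8) → z (A8,B9).
So the longest common subsequence has length 2.

2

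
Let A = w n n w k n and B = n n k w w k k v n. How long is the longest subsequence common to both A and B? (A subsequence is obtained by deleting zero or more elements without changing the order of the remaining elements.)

A longest common subsequence is nnwkn (length 5); the LCS DP confirms no longer common subsequence exists.

5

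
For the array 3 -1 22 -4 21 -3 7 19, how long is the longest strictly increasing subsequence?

4

Scanning left to right, the best length ending at each element is: 3→1, -1→1, 22→2, -4→1, 21→2, -3→2, 7→3, 19→4.
So the longest increasing subsequence has length 4, e.g. -4, -3, 7, 19.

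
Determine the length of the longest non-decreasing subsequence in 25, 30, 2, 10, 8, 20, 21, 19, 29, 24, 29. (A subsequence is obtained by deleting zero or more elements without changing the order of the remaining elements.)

6

Let dp[i] be the longest non-decreasing subsequence ending at position i. Then dp = [1, 2, 1, 2, 2, 3, 4, 3, 5, 5, 6].
The maximum is 6; one witness is 2, 10, 20, 21, 29, 29 at positions 3,4,6,7,9,11.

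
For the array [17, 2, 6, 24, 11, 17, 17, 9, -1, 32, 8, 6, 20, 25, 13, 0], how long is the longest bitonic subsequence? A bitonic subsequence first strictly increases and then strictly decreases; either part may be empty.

8

Let inc[i] be the LIS ending at i and dec[i] the longest strictly decreasing subsequence starting at i. inc = [1, 1, 2, 3, 3, 4, 4, 3, 1, 5, 3, 2, 5, 6, 4, 2], dec = [6, 2, 2, 6, 5, 5, 5, 4, 1, 4, 3, 2, 3, 3, 2, 1].
max_i inc[i]+dec[i]−1 = 8, with one witness 2, 6, 24, 17, 9, 8, 6, 0.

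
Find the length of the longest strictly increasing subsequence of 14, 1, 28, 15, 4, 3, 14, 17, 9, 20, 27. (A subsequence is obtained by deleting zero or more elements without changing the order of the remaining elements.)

6

Let dp[i] be the longest increasing subsequence ending at position i. Then dp = [1, 1, 2, 2, 2, 2, 3, 4, 3, 5, 6].
The maximum is 6; one witness is 1, 4, 14, 17, 20, 27 at positions 2,5,7,8,10,11.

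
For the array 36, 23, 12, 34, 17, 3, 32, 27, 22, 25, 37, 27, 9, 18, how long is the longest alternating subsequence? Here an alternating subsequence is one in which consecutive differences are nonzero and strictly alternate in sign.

Track the best alternating length ending on an up-step vs a down-step at each position: up/down = 1/1, 1/2, 1/2, 3/2, 3/4, 1/4, 5/4, 5/6, 5/6, 7/6, 7/1, 7/8, 5/8, 9/8.
The maximum over both is 9; one such subsequence is 36, 23, 34, 17, 32, 22, 25, 9, 18.

9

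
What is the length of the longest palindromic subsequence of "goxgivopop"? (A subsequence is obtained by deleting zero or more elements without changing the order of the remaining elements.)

3

Using dp[i][j] = 2 + dp[i+1][j−1] if the ends match, else max(dp[i+1][j], dp[i][j−1]):
dp[1][10] = 3. A witness is pop at positions 8,9,10.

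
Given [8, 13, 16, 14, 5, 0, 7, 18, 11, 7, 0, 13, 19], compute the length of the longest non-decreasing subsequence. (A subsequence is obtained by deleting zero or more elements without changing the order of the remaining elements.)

5

Let dp[i] be the longest non-decreasing subsequence ending at position i. Then dp = [1, 2, 3, 3, 1, 1, 2, 4, 3, 3, 2, 4, 5].
The maximum is 5; one witness is 8, 13, 16, 18, 19 at positions 1,2,3,8,13.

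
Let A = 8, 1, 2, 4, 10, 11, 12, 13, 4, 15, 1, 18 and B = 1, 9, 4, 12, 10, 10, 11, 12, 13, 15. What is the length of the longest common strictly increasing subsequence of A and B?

7

For each value that appears in both, track the longest common increasing run ending there.
The best achievable length is 7; one witness is 1, 4, 10, 11, 12, 13, 15 (A-positions 2,4,5,6,7,8,10, B-positions 1,3,5,7,8,9,10).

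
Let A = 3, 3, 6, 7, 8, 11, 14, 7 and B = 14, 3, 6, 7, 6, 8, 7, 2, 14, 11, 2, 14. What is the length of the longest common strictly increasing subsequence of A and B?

A longest common strictly increasing subsequence is 3, 6, 7, 8, 11, 14 (length 6); it appears in order in both A and B, and no longer such subsequence exists.

6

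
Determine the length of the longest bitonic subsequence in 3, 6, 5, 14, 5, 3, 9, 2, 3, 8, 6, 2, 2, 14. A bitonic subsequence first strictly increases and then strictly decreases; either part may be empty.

7

Let inc[i] be the LIS ending at i and dec[i] the longest strictly decreasing subsequence starting at i. inc = [1, 2, 2, 3, 2, 1, 3, 1, 2, 3, 3, 1, 1, 4], dec = [2, 4, 3, 5, 3, 2, 4, 1, 2, 3, 2, 1, 1, 1].
max_i inc[i]+dec[i]−1 = 7, with one witness 3, 6, 14, 9, 8, 6, 2.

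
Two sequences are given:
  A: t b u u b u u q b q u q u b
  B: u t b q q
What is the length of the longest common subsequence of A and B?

4

A longest common subsequence is tbqq (length 4); the LCS DP confirms no longer common subsequence exists.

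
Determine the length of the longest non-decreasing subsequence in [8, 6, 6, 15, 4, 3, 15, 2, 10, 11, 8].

Scanning left to right, the best length ending at each element is: 8→1, 6→1, 6→2, 15→3, 4→1, 3→1, 15→4, 2→1, 10→3, 11→4, 8→3.
So the longest non-decreasing subsequence has length 4, e.g. 6, 6, 15, 15.

4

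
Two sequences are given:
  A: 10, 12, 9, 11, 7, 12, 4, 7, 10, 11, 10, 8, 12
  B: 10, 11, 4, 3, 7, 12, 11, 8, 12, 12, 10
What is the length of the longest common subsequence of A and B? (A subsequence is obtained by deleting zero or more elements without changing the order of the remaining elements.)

7

Backtracking the LCS table gives one alignment: 10 (A1,B1) → 11 (A4,B2) → 7 (A5,B5) → 12 (A6,B6) → 11 (A10,B7) → 8 (A12,B8) → 12 (A13,B10).
So the longest common subsequence has length 7.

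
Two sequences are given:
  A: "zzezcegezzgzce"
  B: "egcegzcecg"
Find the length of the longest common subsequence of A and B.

7

Backtracking the LCS table gives one alignment: e (A3,B1) → c (A5,B3) → e (A8,B4) → g (A11,B5) → z (A12,B6) → c (A13,B7) → e (A14,B8).
So the longest common subsequence has length 7.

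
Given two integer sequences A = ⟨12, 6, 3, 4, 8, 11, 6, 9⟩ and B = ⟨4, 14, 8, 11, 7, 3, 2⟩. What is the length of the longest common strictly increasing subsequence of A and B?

A longest common strictly increasing subsequence is 4, 8, 11 (length 3); it appears in order in both A and B, and no longer such subsequence exists.

3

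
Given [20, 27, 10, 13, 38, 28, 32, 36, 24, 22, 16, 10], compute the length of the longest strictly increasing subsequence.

Let dp[i] be the longest increasing subsequence ending at position i. Then dp = [1, 2, 1, 2, 3, 3, 4, 5, 3, 3, 3, 1].
The maximum is 5; one witness is 20, 27, 28, 32, 36 at positions 1,2,6,7,8.

5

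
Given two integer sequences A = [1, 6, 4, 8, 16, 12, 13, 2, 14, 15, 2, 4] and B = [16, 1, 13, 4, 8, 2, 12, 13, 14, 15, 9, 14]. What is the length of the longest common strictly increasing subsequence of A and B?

7

A longest common strictly increasing subsequence is 1, 4, 8, 12, 13, 14, 15 (length 7); it appears in order in both A and B, and no longer such subsequence exists.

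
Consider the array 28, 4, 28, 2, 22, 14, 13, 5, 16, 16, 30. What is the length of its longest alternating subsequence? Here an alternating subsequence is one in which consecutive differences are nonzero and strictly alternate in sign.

Track the best alternating length ending on an up-step vs a down-step at each position: up/down = 1/1, 1/2, 3/1, 1/4, 5/4, 5/6, 5/6, 5/6, 7/6, 7/6, 7/1.
The maximum over both is 7; one such subsequence is 28, 4, 28, 2, 22, 14, 16.

7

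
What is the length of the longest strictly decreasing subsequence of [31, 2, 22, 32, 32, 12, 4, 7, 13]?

Let dp[i] be the longest decreasing subsequence ending at position i. Then dp = [1, 2, 2, 1, 1, 3, 4, 4, 3].
The maximum is 4; one witness is 31, 22, 12, 4 at positions 1,3,6,7.

4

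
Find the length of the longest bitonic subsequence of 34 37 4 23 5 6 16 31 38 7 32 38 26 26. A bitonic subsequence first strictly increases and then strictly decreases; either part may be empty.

8

Let inc[i] be the LIS ending at i and dec[i] the longest strictly decreasing subsequence starting at i. inc = [1, 2, 1, 2, 2, 3, 4, 5, 6, 4, 6, 7, 5, 5], dec = [4, 4, 1, 3, 1, 1, 2, 2, 3, 1, 2, 2, 1, 1].
max_i inc[i]+dec[i]−1 = 8, with one witness 4, 5, 6, 16, 31, 38, 32, 26.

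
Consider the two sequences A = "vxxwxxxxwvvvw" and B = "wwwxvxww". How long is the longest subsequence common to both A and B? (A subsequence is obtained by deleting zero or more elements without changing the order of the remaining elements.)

A longest common subsequence is wxxww (length 5); the LCS DP confirms no longer common subsequence exists.

5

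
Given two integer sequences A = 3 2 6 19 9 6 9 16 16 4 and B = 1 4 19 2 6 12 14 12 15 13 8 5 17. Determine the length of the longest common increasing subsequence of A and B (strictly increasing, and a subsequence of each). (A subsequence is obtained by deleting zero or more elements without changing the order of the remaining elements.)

For each value that appears in both, track the longest common increasing run ending there.
The best achievable length is 2; one witness is 2, 6 (A-positions 2,3, B-positions 4,5).

2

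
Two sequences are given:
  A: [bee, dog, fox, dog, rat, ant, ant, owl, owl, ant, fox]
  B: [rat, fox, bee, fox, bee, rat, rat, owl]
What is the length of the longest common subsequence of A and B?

4

A longest common subsequence is bee, fox, rat, owl (length 4); the LCS DP confirms no longer common subsequence exists.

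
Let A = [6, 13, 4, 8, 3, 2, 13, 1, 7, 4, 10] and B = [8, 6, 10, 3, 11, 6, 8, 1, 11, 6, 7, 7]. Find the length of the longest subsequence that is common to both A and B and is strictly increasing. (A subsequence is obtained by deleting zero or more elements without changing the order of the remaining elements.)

A longest common strictly increasing subsequence is 8, 10 (length 2); it appears in order in both A and B, and no longer such subsequence exists.

2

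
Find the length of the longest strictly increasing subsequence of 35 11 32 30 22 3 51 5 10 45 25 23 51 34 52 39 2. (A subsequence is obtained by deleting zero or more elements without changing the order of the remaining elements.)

6

One longest increasing subsequence is 3, 5, 10, 45, 51, 52 (positions 6,8,9,10,13,15), of length 6; no longer one exists.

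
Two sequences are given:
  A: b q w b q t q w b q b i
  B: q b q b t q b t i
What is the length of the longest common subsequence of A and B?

7

Backtracking the LCS table gives one alignment: b (A1,B2) → q (A2,B3) → b (A4,B4) → t (A6,B5) → q (A7,B6) → b (A9,B7) → i (A12,B9).
So the longest common subsequence has length 7.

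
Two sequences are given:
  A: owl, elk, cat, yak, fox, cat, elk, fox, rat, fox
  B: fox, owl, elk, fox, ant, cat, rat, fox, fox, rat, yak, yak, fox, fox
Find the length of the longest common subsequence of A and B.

A longest common subsequence is owl, elk, cat, fox, fox, rat, fox (length 7); the LCS DP confirms no longer common subsequence exists.

7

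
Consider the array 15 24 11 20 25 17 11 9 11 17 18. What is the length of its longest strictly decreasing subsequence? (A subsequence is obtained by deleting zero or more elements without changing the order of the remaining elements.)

5

One longest decreasing subsequence is 24, 20, 17, 11, 9 (positions 2,4,6,7,8), of length 5; no longer one exists.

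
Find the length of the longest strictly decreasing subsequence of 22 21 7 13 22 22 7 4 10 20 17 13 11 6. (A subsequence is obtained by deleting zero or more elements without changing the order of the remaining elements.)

One longest decreasing subsequence is 22, 21, 20, 17, 13, 11, 6 (positions 1,2,10,11,12,13,14), of length 7; no longer one exists.

7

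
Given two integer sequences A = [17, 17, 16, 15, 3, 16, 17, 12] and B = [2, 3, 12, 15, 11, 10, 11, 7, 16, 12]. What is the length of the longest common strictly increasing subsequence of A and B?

For each value that appears in both, track the longest common increasing run ending there.
The best achievable length is 2; one witness is 3, 12 (A-positions 5,8, B-positions 2,3).

2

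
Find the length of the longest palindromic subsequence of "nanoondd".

One longest palindromic subsequence is noon (positions 3,4,5,6); it reads the same forward and backward, and the interval DP gives dp[1][8] = 4.

4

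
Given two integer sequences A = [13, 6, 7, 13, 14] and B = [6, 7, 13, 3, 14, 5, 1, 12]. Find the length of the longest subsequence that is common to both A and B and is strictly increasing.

A longest common strictly increasing subsequence is 6, 7, 13, 14 (length 4); it appears in order in both A and B, and no longer such subsequence exists.

4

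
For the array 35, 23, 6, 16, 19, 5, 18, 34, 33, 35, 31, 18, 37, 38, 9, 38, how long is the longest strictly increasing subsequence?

7

Let dp[i] be the longest increasing subsequence ending at position i. Then dp = [1, 1, 1, 2, 3, 1, 3, 4, 4, 5, 4, 3, 6, 7, 2, 7].
The maximum is 7; one witness is 6, 16, 19, 34, 35, 37, 38 at positions 3,4,5,8,10,13,14.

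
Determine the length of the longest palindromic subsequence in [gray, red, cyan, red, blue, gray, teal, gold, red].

One longest palindromic subsequence is gray red cyan red gray (positions 1,2,3,4,6); it reads the same forward and backward, and the interval DP gives dp[1][9] = 5.

5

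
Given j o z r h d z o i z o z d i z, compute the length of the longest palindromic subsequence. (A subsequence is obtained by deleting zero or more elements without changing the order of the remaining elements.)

One longest palindromic subsequence is zdzozozdz (positions 3,6,7,8,10,11,12,13,15); it reads the same forward and backward, and the interval DP gives dp[1][15] = 9.

9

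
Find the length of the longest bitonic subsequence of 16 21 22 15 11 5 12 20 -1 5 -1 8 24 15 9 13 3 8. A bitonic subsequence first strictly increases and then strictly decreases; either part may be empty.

One longest bitonic subsequence is 16, 21, 22, 20, 15, 13, 8 (positions 1,2,3,8,14,16,18): it rises to 22 then falls. Length 7 is optimal.

7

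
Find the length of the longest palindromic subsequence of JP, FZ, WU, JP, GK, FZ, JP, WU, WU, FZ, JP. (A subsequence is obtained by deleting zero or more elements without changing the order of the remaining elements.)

9

One longest palindromic subsequence is JP FZ WU JP FZ JP WU FZ JP (positions 1,2,3,4,6,7,9,10,11); it reads the same forward and backward, and the interval DP gives dp[1][11] = 9.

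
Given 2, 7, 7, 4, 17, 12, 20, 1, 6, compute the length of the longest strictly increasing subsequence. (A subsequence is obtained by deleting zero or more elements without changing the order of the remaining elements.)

4

Let dp[i] be the longest increasing subsequence ending at position i. Then dp = [1, 2, 2, 2, 3, 3, 4, 1, 3].
The maximum is 4; one witness is 2, 7, 17, 20 at positions 1,2,5,7.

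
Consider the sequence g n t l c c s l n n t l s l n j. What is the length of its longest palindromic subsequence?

One longest palindromic subsequence is nlslnnlsln (positions 2,4,7,8,9,10,12,13,14,15); it reads the same forward and backward, and the interval DP gives dp[1][16] = 10.

10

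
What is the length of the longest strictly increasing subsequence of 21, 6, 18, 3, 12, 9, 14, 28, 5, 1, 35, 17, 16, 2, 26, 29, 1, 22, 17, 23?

6

Scanning left to right, the best length ending at each element is: 21→1, 6→1, 18→2, 3→1, 12→2, 9→2, 14→3, 28→4, 5→2, 1→1, 35→5, 17→4, 16→4, 2→2, 26→5, 29→6, 1→1, 22→5, 17→5, 23→6.
So the longest increasing subsequence has length 6, e.g. 6, 12, 14, 17, 26, 29.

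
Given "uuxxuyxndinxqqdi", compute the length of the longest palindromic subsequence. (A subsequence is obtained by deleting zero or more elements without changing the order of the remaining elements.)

Using dp[i][j] = 2 + dp[i+1][j−1] if the ends match, else max(dp[i+1][j], dp[i][j−1]):
dp[1][16] = 5. A witness is xninx at positions 7,8,10,11,12.

5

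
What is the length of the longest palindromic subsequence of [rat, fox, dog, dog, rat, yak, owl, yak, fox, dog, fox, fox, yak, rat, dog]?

9

Using dp[i][j] = 2 + dp[i+1][j−1] if the ends match, else max(dp[i+1][j], dp[i][j−1]):
dp[1][15] = 9. A witness is dog rat yak fox fox fox yak rat dog at positions 3,5,6,9,11,12,13,14,15.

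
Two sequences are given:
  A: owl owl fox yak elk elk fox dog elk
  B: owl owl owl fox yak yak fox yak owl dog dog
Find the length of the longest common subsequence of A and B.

6

A longest common subsequence is owl, owl, fox, yak, fox, dog (length 6); the LCS DP confirms no longer common subsequence exists.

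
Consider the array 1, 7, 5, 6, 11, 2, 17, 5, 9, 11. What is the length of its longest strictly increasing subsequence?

5

Scanning left to right, the best length ending at each element is: 1→1, 7→2, 5→2, 6→3, 11→4, 2→2, 17→5, 5→3, 9→4, 11→5.
So the longest increasing subsequence has length 5, e.g. 1, 5, 6, 11, 17.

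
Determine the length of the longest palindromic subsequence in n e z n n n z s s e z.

Using dp[i][j] = 2 + dp[i+1][j−1] if the ends match, else max(dp[i+1][j], dp[i][j−1]):
dp[1][11] = 7. A witness is eznnnze at positions 2,3,4,5,6,7,10.

7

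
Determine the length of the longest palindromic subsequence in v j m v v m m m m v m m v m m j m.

12

Using dp[i][j] = 2 + dp[i+1][j−1] if the ends match, else max(dp[i+1][j], dp[i][j−1]):
dp[1][17] = 12. A witness is jmvmmmmmmvmj at positions 2,3,5,6,7,8,9,11,12,13,15,16.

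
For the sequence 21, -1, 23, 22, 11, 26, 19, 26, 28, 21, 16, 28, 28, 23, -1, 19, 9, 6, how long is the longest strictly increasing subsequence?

One longest increasing subsequence is -1, 11, 19, 26, 28 (positions 2,5,7,8,9), of length 5; no longer one exists.

5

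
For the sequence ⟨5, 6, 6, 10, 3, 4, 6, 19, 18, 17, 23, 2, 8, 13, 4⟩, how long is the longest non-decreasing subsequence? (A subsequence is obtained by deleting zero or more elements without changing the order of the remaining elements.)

6

Scanning left to right, the best length ending at each element is: 5→1, 6→2, 6→3, 10→4, 3→1, 4→2, 6→4, 19→5, 18→5, 17→5, 23→6, 2→1, 8→5, 13→6, 4→3.
So the longest non-decreasing subsequence has length 6, e.g. 5, 6, 6, 10, 19, 23.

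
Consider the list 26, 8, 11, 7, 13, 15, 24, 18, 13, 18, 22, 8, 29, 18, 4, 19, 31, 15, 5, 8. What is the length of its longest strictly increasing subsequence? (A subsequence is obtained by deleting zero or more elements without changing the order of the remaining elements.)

8

Scanning left to right, the best length ending at each element is: 26→1, 8→1, 11→2, 7→1, 13→3, 15→4, 24→5, 18→5, 13→3, 18→5, 22→6, 8→2, 29→7, 18→5, 4→1, 19→6, 31→8, 15→4, 5→2, 8→3.
So the longest increasing subsequence has length 8, e.g. 8, 11, 13, 15, 18, 22, 29, 31.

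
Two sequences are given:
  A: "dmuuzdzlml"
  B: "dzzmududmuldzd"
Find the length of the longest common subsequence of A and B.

A longest common subsequence is dmuudml (length 7); the LCS DP confirms no longer common subsequence exists.

7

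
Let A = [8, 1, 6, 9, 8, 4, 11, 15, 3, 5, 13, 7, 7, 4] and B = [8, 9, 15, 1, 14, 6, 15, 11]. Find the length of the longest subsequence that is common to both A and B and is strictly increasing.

3

For each value that appears in both, track the longest common increasing run ending there.
The best achievable length is 3; one witness is 8, 9, 15 (A-positions 1,4,8, B-positions 1,2,3).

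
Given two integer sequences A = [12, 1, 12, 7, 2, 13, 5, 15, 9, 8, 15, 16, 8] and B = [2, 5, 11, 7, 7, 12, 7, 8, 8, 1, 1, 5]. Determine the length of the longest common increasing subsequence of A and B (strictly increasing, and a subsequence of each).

3

For each value that appears in both, track the longest common increasing run ending there.
The best achievable length is 3; one witness is 2, 5, 8 (A-positions 5,7,10, B-positions 1,2,8).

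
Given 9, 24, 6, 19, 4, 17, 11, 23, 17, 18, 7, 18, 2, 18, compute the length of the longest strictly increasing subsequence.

Let dp[i] be the longest increasing subsequence ending at position i. Then dp = [1, 2, 1, 2, 1, 2, 2, 3, 3, 4, 2, 4, 1, 4].
The maximum is 4; one witness is 9, 11, 17, 18 at positions 1,7,9,10.

4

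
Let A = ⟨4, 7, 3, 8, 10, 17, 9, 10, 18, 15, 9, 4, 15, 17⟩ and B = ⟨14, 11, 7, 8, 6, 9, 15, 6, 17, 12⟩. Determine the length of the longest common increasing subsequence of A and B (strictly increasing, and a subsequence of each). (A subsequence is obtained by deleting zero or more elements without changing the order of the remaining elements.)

A longest common strictly increasing subsequence is 7, 8, 9, 15, 17 (length 5); it appears in order in both A and B, and no longer such subsequence exists.

5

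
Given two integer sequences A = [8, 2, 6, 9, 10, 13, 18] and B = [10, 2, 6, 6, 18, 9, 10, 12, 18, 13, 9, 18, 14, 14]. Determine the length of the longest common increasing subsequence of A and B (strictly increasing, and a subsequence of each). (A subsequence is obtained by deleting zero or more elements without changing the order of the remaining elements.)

For each value that appears in both, track the longest common increasing run ending there.
The best achievable length is 6; one witness is 2, 6, 9, 10, 13, 18 (A-positions 2,3,4,5,6,7, B-positions 2,3,6,7,10,12).

6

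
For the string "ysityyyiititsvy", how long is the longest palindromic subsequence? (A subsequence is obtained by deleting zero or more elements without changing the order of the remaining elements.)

11

Using dp[i][j] = 2 + dp[i+1][j−1] if the ends match, else max(dp[i+1][j], dp[i][j−1]):
dp[1][15] = 11. A witness is ysityyytisy at positions 1,2,3,4,5,6,7,10,11,13,15.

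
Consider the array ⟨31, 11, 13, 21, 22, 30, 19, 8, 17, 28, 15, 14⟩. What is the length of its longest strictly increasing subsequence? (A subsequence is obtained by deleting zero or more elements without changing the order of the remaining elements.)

Let dp[i] be the longest increasing subsequence ending at position i. Then dp = [1, 1, 2, 3, 4, 5, 3, 1, 3, 5, 3, 3].
The maximum is 5; one witness is 11, 13, 21, 22, 30 at positions 2,3,4,5,6.

5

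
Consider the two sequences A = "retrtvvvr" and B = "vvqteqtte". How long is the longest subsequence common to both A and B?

3

A longest common subsequence is ett (length 3); the LCS DP confirms no longer common subsequence exists.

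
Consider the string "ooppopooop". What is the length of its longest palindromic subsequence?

7

Using dp[i][j] = 2 + dp[i+1][j−1] if the ends match, else max(dp[i+1][j], dp[i][j−1]):
dp[1][10] = 7. A witness is ooopooo at positions 1,2,5,6,7,8,9.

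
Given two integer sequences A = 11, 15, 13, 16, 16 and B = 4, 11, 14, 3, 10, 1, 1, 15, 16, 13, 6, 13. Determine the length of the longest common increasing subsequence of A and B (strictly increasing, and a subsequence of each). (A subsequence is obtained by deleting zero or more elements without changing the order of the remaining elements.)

3

For each value that appears in both, track the longest common increasing run ending there.
The best achievable length is 3; one witness is 11, 15, 16 (A-positions 1,2,4, B-positions 2,8,9).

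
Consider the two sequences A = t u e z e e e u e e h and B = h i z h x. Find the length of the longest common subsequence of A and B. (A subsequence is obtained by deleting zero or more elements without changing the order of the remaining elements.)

2

A longest common subsequence is zh (length 2); the LCS DP confirms no longer common subsequence exists.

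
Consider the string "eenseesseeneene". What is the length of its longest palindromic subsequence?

12

Using dp[i][j] = 2 + dp[i+1][j−1] if the ends match, else max(dp[i+1][j], dp[i][j−1]):
dp[1][15] = 12. A witness is eeneesseenee at positions 1,2,3,5,6,7,8,9,10,11,13,15.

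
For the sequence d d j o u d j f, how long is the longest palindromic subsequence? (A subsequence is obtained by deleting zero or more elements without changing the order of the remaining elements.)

3

One longest palindromic subsequence is jdj (positions 3,6,7); it reads the same forward and backward, and the interval DP gives dp[1][8] = 3.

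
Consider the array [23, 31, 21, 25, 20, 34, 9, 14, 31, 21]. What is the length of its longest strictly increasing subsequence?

3

Let dp[i] be the longest increasing subsequence ending at position i. Then dp = [1, 2, 1, 2, 1, 3, 1, 2, 3, 3].
The maximum is 3; one witness is 23, 31, 34 at positions 1,2,6.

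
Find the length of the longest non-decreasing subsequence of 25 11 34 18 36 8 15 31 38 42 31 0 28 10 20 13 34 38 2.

Let dp[i] be the longest non-decreasing subsequence ending at position i. Then dp = [1, 1, 2, 2, 3, 1, 2, 3, 4, 5, 4, 1, 3, 2, 3, 3, 5, 6, 2].
The maximum is 6; one witness is 11, 18, 31, 31, 34, 38 at positions 2,4,8,11,17,18.

6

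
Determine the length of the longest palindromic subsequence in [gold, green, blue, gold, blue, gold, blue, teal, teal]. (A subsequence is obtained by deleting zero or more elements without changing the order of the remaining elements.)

Using dp[i][j] = 2 + dp[i+1][j−1] if the ends match, else max(dp[i+1][j], dp[i][j−1]):
dp[1][9] = 5. A witness is blue gold blue gold blue at positions 3,4,5,6,7.

5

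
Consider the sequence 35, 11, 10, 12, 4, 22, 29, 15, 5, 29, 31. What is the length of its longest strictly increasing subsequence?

5

Scanning left to right, the best length ending at each element is: 35→1, 11→1, 10→1, 12→2, 4→1, 22→3, 29→4, 15→3, 5→2, 29→4, 31→5.
So the longest increasing subsequence has length 5, e.g. 11, 12, 22, 29, 31.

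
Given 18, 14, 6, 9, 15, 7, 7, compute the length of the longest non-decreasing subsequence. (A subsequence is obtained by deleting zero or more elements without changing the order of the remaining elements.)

3

Scanning left to right, the best length ending at each element is: 18→1, 14→1, 6→1, 9→2, 15→3, 7→2, 7→3.
So the longest non-decreasing subsequence has length 3, e.g. 6, 9, 15.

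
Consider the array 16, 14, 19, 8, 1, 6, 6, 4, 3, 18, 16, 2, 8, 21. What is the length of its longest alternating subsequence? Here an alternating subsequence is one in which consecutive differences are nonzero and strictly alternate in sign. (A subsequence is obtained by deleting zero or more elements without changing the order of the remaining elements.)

A longest alternating subsequence is 16, 14, 19, 1, 6, 4, 18, 2, 8 (positions 1,2,3,5,6,8,10,12,13); its 8 consecutive differences strictly alternate in sign, and length 9 is optimal.

9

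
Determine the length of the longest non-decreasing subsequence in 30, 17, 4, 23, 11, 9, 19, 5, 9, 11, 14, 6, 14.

6

Let dp[i] be the longest non-decreasing subsequence ending at position i. Then dp = [1, 1, 1, 2, 2, 2, 3, 2, 3, 4, 5, 3, 6].
The maximum is 6; one witness is 4, 9, 9, 11, 14, 14 at positions 3,6,9,10,11,13.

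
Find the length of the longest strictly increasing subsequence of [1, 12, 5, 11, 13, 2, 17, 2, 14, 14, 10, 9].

5

Let dp[i] be the longest increasing subsequence ending at position i. Then dp = [1, 2, 2, 3, 4, 2, 5, 2, 5, 5, 3, 3].
The maximum is 5; one witness is 1, 5, 11, 13, 17 at positions 1,3,4,5,7.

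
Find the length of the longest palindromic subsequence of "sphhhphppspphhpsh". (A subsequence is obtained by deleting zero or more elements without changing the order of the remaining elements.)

One longest palindromic subsequence is sphhppspphhps (positions 1,2,3,4,6,8,10,11,12,13,14,15,16); it reads the same forward and backward, and the interval DP gives dp[1][17] = 13.

13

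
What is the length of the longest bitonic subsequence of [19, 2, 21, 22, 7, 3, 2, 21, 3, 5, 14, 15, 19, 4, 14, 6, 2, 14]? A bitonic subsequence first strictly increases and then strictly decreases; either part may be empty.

9

Let inc[i] be the LIS ending at i and dec[i] the longest strictly decreasing subsequence starting at i. inc = [1, 1, 2, 3, 2, 2, 1, 3, 2, 3, 4, 5, 6, 3, 4, 4, 1, 5], dec = [5, 1, 5, 6, 4, 2, 1, 5, 2, 3, 3, 4, 4, 2, 3, 2, 1, 1].
max_i inc[i]+dec[i]−1 = 9, with one witness 2, 3, 5, 14, 15, 19, 14, 6, 2.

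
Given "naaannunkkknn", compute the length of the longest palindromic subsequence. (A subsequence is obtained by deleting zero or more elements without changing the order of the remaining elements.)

One longest palindromic subsequence is nnkkknn (positions 1,5,9,10,11,12,13); it reads the same forward and backward, and the interval DP gives dp[1][13] = 7.

7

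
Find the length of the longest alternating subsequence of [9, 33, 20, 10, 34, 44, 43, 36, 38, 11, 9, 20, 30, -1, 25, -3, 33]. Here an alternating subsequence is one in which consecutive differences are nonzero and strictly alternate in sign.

A longest alternating subsequence is 9, 33, 20, 44, 36, 38, 11, 20, -1, 25, -3, 33 (positions 1,2,3,6,8,9,10,12,14,15,16,17); its 11 consecutive differences strictly alternate in sign, and length 12 is optimal.

12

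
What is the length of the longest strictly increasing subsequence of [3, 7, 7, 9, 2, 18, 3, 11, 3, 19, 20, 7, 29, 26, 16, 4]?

Scanning left to right, the best length ending at each element is: 3→1, 7→2, 7→2, 9→3, 2→1, 18→4, 3→2, 11→4, 3→2, 19→5, 20→6, 7→3, 29→7, 26→7, 16→5, 4→3.
So the longest increasing subsequence has length 7, e.g. 3, 7, 9, 18, 19, 20, 29.

7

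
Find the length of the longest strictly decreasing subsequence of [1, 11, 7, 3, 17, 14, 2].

4

Let dp[i] be the longest decreasing subsequence ending at position i. Then dp = [1, 1, 2, 3, 1, 2, 4].
The maximum is 4; one witness is 11, 7, 3, 2 at positions 2,3,4,7.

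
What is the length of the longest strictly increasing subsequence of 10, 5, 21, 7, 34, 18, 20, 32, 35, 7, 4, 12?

6

One longest increasing subsequence is 5, 7, 18, 20, 32, 35 (positions 2,4,6,7,8,9), of length 6; no longer one exists.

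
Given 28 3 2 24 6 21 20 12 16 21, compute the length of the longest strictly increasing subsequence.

5

One longest increasing subsequence is 3, 6, 12, 16, 21 (positions 2,5,8,9,10), of length 5; no longer one exists.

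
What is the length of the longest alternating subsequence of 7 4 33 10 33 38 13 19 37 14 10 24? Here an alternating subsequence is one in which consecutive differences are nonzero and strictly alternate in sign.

9

A longest alternating subsequence is 7, 4, 33, 10, 33, 13, 19, 14, 24 (positions 1,2,3,4,5,7,8,10,12); its 8 consecutive differences strictly alternate in sign, and length 9 is optimal.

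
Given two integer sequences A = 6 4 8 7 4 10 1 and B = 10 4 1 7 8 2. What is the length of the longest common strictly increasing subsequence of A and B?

2

For each value that appears in both, track the longest common increasing run ending there.
The best achievable length is 2; one witness is 4, 7 (A-positions 2,4, B-positions 2,4).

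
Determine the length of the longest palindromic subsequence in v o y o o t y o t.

6

Using dp[i][j] = 2 + dp[i+1][j−1] if the ends match, else max(dp[i+1][j], dp[i][j−1]):
dp[1][9] = 6. A witness is oyooyo at positions 2,3,4,5,7,8.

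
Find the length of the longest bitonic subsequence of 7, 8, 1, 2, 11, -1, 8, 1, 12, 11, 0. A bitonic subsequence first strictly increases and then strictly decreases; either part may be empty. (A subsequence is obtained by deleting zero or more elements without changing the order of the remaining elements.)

Let inc[i] be the LIS ending at i and dec[i] the longest strictly decreasing subsequence starting at i. inc = [1, 2, 1, 2, 3, 1, 3, 2, 4, 4, 2], dec = [4, 4, 2, 3, 4, 1, 3, 2, 3, 2, 1].
max_i inc[i]+dec[i]−1 = 6, with one witness 7, 8, 11, 8, 1, 0.

6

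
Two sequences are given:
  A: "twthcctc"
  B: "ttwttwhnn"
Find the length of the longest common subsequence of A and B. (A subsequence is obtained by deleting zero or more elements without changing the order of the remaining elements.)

4

Backtracking the LCS table gives one alignment: t (A1,B2) → w (A2,B3) → t (A3,B5) → h (A4,B7).
So the longest common subsequence has length 4.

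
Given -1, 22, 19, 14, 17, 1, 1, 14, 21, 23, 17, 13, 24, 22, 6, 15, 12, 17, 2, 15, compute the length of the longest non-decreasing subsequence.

Scanning left to right, the best length ending at each element is: -1→1, 22→2, 19→2, 14→2, 17→3, 1→2, 1→3, 14→4, 21→5, 23→6, 17→5, 13→4, 24→7, 22→6, 6→4, 15→5, 12→5, 17→6, 2→4, 15→6.
So the longest non-decreasing subsequence has length 7, e.g. -1, 1, 1, 14, 21, 23, 24.

7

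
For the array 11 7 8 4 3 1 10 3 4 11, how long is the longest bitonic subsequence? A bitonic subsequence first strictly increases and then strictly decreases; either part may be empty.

5

One longest bitonic subsequence is 11, 8, 4, 3, 1 (positions 1,3,4,5,6): it rises to 11 then falls. Length 5 is optimal.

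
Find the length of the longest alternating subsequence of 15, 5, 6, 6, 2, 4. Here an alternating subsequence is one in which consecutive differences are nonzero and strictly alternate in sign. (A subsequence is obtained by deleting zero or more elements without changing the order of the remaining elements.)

5

Track the best alternating length ending on an up-step vs a down-step at each position: up/down = 1/1, 1/2, 3/2, 3/2, 1/4, 5/4.
The maximum over both is 5; one such subsequence is 15, 5, 6, 2, 4.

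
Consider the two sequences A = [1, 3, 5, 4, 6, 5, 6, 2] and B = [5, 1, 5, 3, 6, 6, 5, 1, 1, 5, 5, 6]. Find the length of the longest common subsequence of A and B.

Backtracking the LCS table gives one alignment: 1 (A1,B2) → 3 (A2,B4) → 5 (A3,B10) → 5 (A6,B11) → 6 (A7,B12).
So the longest common subsequence has length 5.

5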